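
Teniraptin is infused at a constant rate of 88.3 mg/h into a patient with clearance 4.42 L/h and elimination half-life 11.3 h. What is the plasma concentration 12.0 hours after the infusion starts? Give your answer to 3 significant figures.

Css = rate / CL = 88.3 / 4.42 = 19.98 µg/mL
k = ln 2 / 11.3 = 0.06134 h⁻¹
C(t) = Css (1 − e^(−kt)) = 19.98 × (1 − e^(−0.7361)) = 19.98 × 0.5210 ≈ 10.4 µg/mL

10.4 µg/mL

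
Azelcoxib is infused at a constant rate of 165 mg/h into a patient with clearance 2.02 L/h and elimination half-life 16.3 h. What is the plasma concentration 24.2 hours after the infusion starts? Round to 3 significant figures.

Css = rate / CL = 165 / 2.02 = 81.68 µg/mL
k = ln 2 / 16.3 = 0.04252 h⁻¹
C(t) = Css (1 − e^(−kt)) = 81.68 × (1 − e^(−1.029)) = 81.68 × 0.6427 ≈ 52.5 µg/mL

52.5 µg/mL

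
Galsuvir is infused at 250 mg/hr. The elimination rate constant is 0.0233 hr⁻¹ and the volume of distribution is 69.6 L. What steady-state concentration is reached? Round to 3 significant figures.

154 mg/L

CL = k · V = 0.0233 × 69.6 = 1.622 L/hr
Css = rate / CL = 250 / 1.622 ≈ 154 mg/L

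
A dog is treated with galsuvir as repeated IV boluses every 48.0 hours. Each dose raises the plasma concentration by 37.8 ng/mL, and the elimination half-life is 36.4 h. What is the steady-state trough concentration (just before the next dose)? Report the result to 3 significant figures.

k = ln 2 / 36.4 = 0.01904 h⁻¹
Fraction remaining after one interval: e^(−kτ) = e^(−0.01904 × 48.0) = 0.4009
R = 1 / (1 − 0.4009) = 1.669
Css,max = 37.8 × 1.669 = 63.09 ng/mL
Css,min = Css,max × e^(−kτ) = 63.09 × 0.4009 ≈ 25.3 ng/mL

25.3 ng/mL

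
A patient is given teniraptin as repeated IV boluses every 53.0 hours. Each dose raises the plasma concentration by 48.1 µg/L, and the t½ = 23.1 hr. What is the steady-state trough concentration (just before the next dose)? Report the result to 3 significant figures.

k = ln 2 / 23.1 = 0.03001 hr⁻¹
Fraction remaining after one interval: e^(−kτ) = e^(−0.03001 × 53.0) = 0.2039
R = 1 / (1 − 0.2039) = 1.256
Css,max = 48.1 × 1.256 = 60.42 µg/L
Css,min = Css,max × e^(−kτ) = 60.42 × 0.2039 ≈ 12.3 µg/L

12.3 µg/L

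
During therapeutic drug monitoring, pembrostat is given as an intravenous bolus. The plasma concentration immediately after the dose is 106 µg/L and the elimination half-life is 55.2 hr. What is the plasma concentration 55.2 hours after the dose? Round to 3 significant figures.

k = ln 2 / 55.2 = 0.01256 hr⁻¹
55.2 hr is 1.000 half-lives, so C = 106 × (1/2)^1.000 = 106 × 0.5000 ≈ 53.0 µg/L

53.0 µg/L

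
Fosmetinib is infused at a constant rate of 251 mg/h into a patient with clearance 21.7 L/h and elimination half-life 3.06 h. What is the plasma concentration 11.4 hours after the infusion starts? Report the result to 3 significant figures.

Css = rate / CL = 251 / 21.7 = 11.57 mg/L
k = ln 2 / 3.06 = 0.2265 h⁻¹
C(t) = Css (1 − e^(−kt)) = 11.57 × (1 − e^(−2.582)) = 11.57 × 0.9244 ≈ 10.7 mg/L

10.7 mg/L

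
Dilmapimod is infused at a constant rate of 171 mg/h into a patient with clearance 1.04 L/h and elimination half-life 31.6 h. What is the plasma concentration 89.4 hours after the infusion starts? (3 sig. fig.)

Css = rate / CL = 171 / 1.04 = 164.4 mg/L
k = ln 2 / 31.6 = 0.02194 h⁻¹
C(t) = Css (1 − e^(−kt)) = 164.4 × (1 − e^(−1.961)) = 164.4 × 0.8593 ≈ 141 mg/L

141 mg/L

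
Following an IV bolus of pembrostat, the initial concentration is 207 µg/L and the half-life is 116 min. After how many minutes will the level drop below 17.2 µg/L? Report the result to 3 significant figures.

k = ln 2 / 116 = 0.005975 min⁻¹
C(t) = C₀ e^(−kt)  ⇒  t = ln(C₀/C) / k
t = ln(207/17.2) / 0.005975 = 2.488 / 0.005975 ≈ 416 minutes

416 minutes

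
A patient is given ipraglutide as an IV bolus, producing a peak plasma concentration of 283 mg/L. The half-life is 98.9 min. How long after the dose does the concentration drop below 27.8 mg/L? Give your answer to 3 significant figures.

k = ln 2 / 98.9 = 0.007009 min⁻¹
C(t) = C₀ e^(−kt)  ⇒  t = ln(C₀/C) / k
t = ln(283/27.8) / 0.007009 = 2.320 / 0.007009 ≈ 331 minutes

331 minutes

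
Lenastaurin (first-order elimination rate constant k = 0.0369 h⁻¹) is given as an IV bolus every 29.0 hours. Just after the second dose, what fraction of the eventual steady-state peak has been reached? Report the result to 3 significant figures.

f_n = 1 − e^(−nkτ) = 1 − e^(−2 × 0.03690 × 29.0) = 1 − e^(−2.140) = 1 − 0.1176 ≈ 0.882

0.882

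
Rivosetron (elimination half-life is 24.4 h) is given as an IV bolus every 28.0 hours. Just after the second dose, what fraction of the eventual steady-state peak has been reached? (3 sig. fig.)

k = ln 2 / 24.4 = 0.02841 h⁻¹
f_n = 1 − e^(−nkτ) = 1 − e^(−2 × 0.02841 × 28.0) = 1 − e^(−1.591) = 1 − 0.2038 ≈ 0.796

0.796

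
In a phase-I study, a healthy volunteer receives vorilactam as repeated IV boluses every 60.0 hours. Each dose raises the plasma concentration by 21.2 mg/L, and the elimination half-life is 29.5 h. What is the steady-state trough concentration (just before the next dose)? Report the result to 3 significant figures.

k = ln 2 / 29.5 = 0.02350 h⁻¹
Fraction remaining after one interval: e^(−kτ) = e^(−0.02350 × 60.0) = 0.2442
R = 1 / (1 − 0.2442) = 1.323
Css,max = 21.2 × 1.323 = 28.05 mg/L
Css,min = Css,max × e^(−kτ) = 28.05 × 0.2442 ≈ 6.85 mg/L

6.85 mg/L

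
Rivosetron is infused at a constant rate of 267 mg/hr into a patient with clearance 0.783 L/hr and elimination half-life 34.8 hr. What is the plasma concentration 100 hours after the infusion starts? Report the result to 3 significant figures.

Css = rate / CL = 267 / 0.783 = 341.0 µg/mL
k = ln 2 / 34.8 = 0.01992 hr⁻¹
C(t) = Css (1 − e^(−kt)) = 341.0 × (1 − e^(−1.992)) = 341.0 × 0.8636 ≈ 294 µg/mL

294 µg/mL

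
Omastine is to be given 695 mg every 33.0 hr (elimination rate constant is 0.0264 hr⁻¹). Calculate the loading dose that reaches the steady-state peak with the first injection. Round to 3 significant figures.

1200 mg

Accumulation ratio R = 1 / (1 − e^(−kτ)) = 1 / (1 − e^(−0.02640×33.0)) = 1 / (1 − 0.4184) = 1.720
Loading dose = maintenance dose × R = 695 × 1.720 ≈ 1200 mg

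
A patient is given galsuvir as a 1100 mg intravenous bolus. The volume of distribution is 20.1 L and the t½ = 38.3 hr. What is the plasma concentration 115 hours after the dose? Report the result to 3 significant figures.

C₀ = dose / V = 1100 / 20.1 = 54.73 mg/L
k = ln 2 / 38.3 = 0.01810 hr⁻¹
C(t) = C₀ e^(−kt) = 54.73 × e^(−0.01810 × 115) = 54.73 × e^(−2.081) = 54.73 × 0.1248 ≈ 6.83 mg/L

6.83 mg/L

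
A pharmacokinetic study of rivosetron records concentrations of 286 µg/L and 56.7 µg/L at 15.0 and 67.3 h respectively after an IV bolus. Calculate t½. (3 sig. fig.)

22.4 hours

k = ln(C₁/C₂) / (t₂ − t₁) = ln(286/56.7) / (67.3 − 15.0)
  = 1.618 / 52.30 = 0.03094 h⁻¹
t½ = ln 2 / k = ln 2 / 0.03094 ≈ 22.4 hours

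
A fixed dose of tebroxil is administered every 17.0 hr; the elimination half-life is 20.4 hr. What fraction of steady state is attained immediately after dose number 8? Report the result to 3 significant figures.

0.990

k = ln 2 / 20.4 = 0.03398 hr⁻¹
f_n = 1 − e^(−nkτ) = 1 − e^(−8 × 0.03398 × 17.0) = 1 − e^(−4.621) = 1 − 0.009843 ≈ 0.990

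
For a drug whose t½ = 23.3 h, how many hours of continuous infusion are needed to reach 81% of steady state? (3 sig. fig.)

55.8 hours

k = ln 2 / 23.3 = 0.02975 h⁻¹
f = 1 − e^(−kt)  ⇒  t = −ln(1 − f) / k
t = −ln(1 − 0.81) / 0.02975 = 1.661 / 0.02975 ≈ 55.8 hours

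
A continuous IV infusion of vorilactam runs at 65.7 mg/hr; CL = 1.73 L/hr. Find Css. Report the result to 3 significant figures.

38.0 µg/mL

Css = infusion rate / CL = 65.7 / 1.73 ≈ 38.0 µg/mL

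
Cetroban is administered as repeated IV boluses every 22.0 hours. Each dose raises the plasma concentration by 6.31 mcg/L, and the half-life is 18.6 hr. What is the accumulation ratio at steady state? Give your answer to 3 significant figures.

k = ln 2 / 18.6 = 0.03727 hr⁻¹
Fraction remaining after one interval: e^(−kτ) = e^(−0.03727 × 22.0) = 0.4405
R = 1 / (1 − 0.4405) = 1 / 0.5595 ≈ 1.79

1.79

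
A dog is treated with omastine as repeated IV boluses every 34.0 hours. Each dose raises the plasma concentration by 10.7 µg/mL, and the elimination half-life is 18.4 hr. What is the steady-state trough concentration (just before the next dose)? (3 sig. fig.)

k = ln 2 / 18.4 = 0.03767 hr⁻¹
Fraction remaining after one interval: e^(−kτ) = e^(−0.03767 × 34.0) = 0.2778
R = 1 / (1 − 0.2778) = 1.385
Css,max = 10.7 × 1.385 = 14.82 µg/mL
Css,min = Css,max × e^(−kτ) = 14.82 × 0.2778 ≈ 4.12 µg/mL

4.12 µg/mL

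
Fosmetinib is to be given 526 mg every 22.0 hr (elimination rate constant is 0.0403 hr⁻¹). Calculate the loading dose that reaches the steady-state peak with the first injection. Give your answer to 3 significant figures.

895 mg

Accumulation ratio R = 1 / (1 − e^(−kτ)) = 1 / (1 − e^(−0.04030×22.0)) = 1 / (1 − 0.4121) = 1.701
Loading dose = maintenance dose × R = 526 × 1.701 ≈ 895 mg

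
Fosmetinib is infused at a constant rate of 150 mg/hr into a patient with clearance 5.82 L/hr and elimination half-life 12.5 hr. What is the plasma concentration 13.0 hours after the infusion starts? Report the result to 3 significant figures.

Css = rate / CL = 150 / 5.82 = 25.77 mg/L
k = ln 2 / 12.5 = 0.05545 hr⁻¹
C(t) = Css (1 − e^(−kt)) = 25.77 × (1 − e^(−0.7209)) = 25.77 × 0.5137 ≈ 13.2 mg/L

13.2 mg/L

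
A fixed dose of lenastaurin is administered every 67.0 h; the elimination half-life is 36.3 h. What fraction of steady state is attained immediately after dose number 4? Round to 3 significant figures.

0.994

k = ln 2 / 36.3 = 0.01909 h⁻¹
f_n = 1 − e^(−nkτ) = 1 − e^(−4 × 0.01909 × 67.0) = 1 − e^(−5.117) = 1 − 0.005991 ≈ 0.994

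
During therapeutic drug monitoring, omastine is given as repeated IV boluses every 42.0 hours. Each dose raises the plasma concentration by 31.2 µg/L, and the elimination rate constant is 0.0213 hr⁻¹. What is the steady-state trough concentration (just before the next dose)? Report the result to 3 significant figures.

Fraction remaining after one interval: e^(−kτ) = e^(−0.02130 × 42.0) = 0.4088
R = 1 / (1 − 0.4088) = 1.691
Css,max = 31.2 × 1.691 = 52.77 µg/L
Css,min = Css,max × e^(−kτ) = 52.77 × 0.4088 ≈ 21.6 µg/L

21.6 µg/L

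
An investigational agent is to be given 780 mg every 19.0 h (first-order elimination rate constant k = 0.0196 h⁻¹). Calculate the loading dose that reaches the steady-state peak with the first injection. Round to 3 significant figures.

Accumulation ratio R = 1 / (1 − e^(−kτ)) = 1 / (1 − e^(−0.01960×19.0)) = 1 / (1 − 0.6891) = 3.216
Loading dose = maintenance dose × R = 780 × 3.216 ≈ 2510 mg

2510 mg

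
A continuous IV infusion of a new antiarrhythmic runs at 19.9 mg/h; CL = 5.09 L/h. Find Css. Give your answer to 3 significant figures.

Css = infusion rate / CL = 19.9 / 5.09 ≈ 3.91 mg/L

3.91 mg/L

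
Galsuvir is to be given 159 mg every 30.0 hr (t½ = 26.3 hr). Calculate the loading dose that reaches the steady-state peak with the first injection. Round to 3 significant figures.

k = ln 2 / 26.3 = 0.02636 hr⁻¹
Accumulation ratio R = 1 / (1 − e^(−kτ)) = 1 / (1 − e^(−0.02636×30.0)) = 1 / (1 − 0.4535) = 1.830
Loading dose = maintenance dose × R = 159 × 1.830 ≈ 291 mg

291 mg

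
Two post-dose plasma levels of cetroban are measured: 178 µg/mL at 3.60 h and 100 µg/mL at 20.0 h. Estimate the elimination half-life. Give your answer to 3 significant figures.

k = ln(C₁/C₂) / (t₂ − t₁) = ln(178/100) / (20.0 − 3.60)
  = 0.5766 / 16.40 = 0.03516 h⁻¹
t½ = ln 2 / k = ln 2 / 0.03516 ≈ 19.7 hours

19.7 hours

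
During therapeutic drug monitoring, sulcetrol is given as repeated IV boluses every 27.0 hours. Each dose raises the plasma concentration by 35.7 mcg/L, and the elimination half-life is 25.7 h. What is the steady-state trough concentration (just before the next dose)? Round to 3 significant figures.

33.3 mcg/L

k = ln 2 / 25.7 = 0.02697 h⁻¹
Fraction remaining after one interval: e^(−kτ) = e^(−0.02697 × 27.0) = 0.4828
R = 1 / (1 − 0.4828) = 1.933
Css,max = 35.7 × 1.933 = 69.02 mcg/L
Css,min = Css,max × e^(−kτ) = 69.02 × 0.4828 ≈ 33.3 mcg/L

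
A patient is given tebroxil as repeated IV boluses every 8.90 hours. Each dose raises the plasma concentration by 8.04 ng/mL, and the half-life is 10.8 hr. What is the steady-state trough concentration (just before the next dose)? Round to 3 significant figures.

k = ln 2 / 10.8 = 0.06418 hr⁻¹
Fraction remaining after one interval: e^(−kτ) = e^(−0.06418 × 8.90) = 0.5648
R = 1 / (1 − 0.5648) = 2.298
Css,max = 8.04 × 2.298 = 18.48 ng/mL
Css,min = Css,max × e^(−kτ) = 18.48 × 0.5648 ≈ 10.4 ng/mL

10.4 ng/mL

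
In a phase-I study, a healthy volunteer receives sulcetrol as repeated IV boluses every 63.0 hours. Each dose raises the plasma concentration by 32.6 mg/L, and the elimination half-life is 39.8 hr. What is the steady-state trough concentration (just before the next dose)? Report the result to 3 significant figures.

16.3 mg/L

k = ln 2 / 39.8 = 0.01742 hr⁻¹
Fraction remaining after one interval: e^(−kτ) = e^(−0.01742 × 63.0) = 0.3338
R = 1 / (1 − 0.3338) = 1.501
Css,max = 32.6 × 1.501 = 48.93 mg/L
Css,min = Css,max × e^(−kτ) = 48.93 × 0.3338 ≈ 16.3 mg/L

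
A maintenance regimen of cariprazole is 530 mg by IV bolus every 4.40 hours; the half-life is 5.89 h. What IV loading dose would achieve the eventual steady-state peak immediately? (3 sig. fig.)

1310 mg

k = ln 2 / 5.89 = 0.1177 h⁻¹
Accumulation ratio R = 1 / (1 − e^(−kτ)) = 1 / (1 − e^(−0.1177×4.40)) = 1 / (1 − 0.5958) = 2.474
Loading dose = maintenance dose × R = 530 × 2.474 ≈ 1310 mg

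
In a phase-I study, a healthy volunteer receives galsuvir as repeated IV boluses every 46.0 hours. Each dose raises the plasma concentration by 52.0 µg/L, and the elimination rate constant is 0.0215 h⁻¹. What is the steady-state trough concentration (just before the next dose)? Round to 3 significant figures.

Fraction remaining after one interval: e^(−kτ) = e^(−0.02150 × 46.0) = 0.3719
R = 1 / (1 − 0.3719) = 1.592
Css,max = 52.0 × 1.592 = 82.80 µg/L
Css,min = Css,max × e^(−kτ) = 82.80 × 0.3719 ≈ 30.8 µg/L

30.8 µg/L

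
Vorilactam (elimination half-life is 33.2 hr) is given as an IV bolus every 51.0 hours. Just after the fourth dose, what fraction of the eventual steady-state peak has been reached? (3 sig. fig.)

0.986

k = ln 2 / 33.2 = 0.02088 hr⁻¹
f_n = 1 − e^(−nkτ) = 1 − e^(−4 × 0.02088 × 51.0) = 1 − e^(−4.259) = 1 − 0.01414 ≈ 0.986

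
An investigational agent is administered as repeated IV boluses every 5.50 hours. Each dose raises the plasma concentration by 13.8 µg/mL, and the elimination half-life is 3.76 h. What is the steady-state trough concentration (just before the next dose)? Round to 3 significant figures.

7.86 µg/mL

k = ln 2 / 3.76 = 0.1843 h⁻¹
Fraction remaining after one interval: e^(−kτ) = e^(−0.1843 × 5.50) = 0.3628
R = 1 / (1 − 0.3628) = 1.569
Css,max = 13.8 × 1.569 = 21.66 µg/mL
Css,min = Css,max × e^(−kτ) = 21.66 × 0.3628 ≈ 7.86 µg/mL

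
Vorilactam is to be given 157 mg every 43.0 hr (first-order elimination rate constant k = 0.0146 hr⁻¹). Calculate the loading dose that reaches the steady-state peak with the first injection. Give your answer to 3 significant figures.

337 mg

Accumulation ratio R = 1 / (1 − e^(−kτ)) = 1 / (1 − e^(−0.01460×43.0)) = 1 / (1 − 0.5338) = 2.145
Loading dose = maintenance dose × R = 157 × 2.145 ≈ 337 mg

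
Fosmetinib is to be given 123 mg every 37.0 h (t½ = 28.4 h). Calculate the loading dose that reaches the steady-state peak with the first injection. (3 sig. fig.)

k = ln 2 / 28.4 = 0.02441 h⁻¹
Accumulation ratio R = 1 / (1 − e^(−kτ)) = 1 / (1 − e^(−0.02441×37.0)) = 1 / (1 − 0.4053) = 1.682
Loading dose = maintenance dose × R = 123 × 1.682 ≈ 207 mg

207 mg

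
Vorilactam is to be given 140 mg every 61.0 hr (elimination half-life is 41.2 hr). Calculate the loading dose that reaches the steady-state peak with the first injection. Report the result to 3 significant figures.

218 mg

k = ln 2 / 41.2 = 0.01682 hr⁻¹
Accumulation ratio R = 1 / (1 − e^(−kτ)) = 1 / (1 − e^(−0.01682×61.0)) = 1 / (1 − 0.3583) = 1.558
Loading dose = maintenance dose × R = 140 × 1.558 ≈ 218 mg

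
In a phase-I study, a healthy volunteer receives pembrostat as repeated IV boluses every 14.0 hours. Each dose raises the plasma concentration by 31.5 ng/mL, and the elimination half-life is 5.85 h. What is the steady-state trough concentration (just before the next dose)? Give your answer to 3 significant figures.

7.41 ng/mL

k = ln 2 / 5.85 = 0.1185 h⁻¹
Fraction remaining after one interval: e^(−kτ) = e^(−0.1185 × 14.0) = 0.1904
R = 1 / (1 − 0.1904) = 1.235
Css,max = 31.5 × 1.235 = 38.91 ng/mL
Css,min = Css,max × e^(−kτ) = 38.91 × 0.1904 ≈ 7.41 ng/mL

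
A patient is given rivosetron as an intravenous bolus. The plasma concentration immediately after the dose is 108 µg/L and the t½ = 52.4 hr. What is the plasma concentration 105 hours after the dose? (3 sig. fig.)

26.9 µg/L

k = ln 2 / 52.4 = 0.01323 hr⁻¹
C(t) = C₀ e^(−kt) = 108 × e^(−0.01323 × 105) = 108 × e^(−1.389) = 108 × 0.2493 ≈ 26.9 µg/L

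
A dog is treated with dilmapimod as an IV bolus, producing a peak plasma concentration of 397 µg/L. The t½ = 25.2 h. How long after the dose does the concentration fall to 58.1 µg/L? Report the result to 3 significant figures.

69.9 hours

k = ln 2 / 25.2 = 0.02751 h⁻¹
C(t) = C₀ e^(−kt)  ⇒  t = ln(C₀/C) / k
t = ln(397/58.1) / 0.02751 = 1.922 / 0.02751 ≈ 69.9 hours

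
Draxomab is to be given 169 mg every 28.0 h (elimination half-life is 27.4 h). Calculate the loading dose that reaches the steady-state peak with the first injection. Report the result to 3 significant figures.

k = ln 2 / 27.4 = 0.02530 h⁻¹
Accumulation ratio R = 1 / (1 − e^(−kτ)) = 1 / (1 − e^(−0.02530×28.0)) = 1 / (1 − 0.4925) = 1.970
Loading dose = maintenance dose × R = 169 × 1.970 ≈ 333 mg

333 mg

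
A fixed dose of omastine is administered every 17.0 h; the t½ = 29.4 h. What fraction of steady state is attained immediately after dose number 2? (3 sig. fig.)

k = ln 2 / 29.4 = 0.02358 h⁻¹
f_n = 1 − e^(−nkτ) = 1 − e^(−2 × 0.02358 × 17.0) = 1 − e^(−0.8016) = 1 − 0.4486 ≈ 0.551

0.551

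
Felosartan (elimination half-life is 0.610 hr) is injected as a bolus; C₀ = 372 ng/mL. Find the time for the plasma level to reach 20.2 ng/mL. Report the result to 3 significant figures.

2.56 hours

k = ln 2 / 0.610 = 1.136 hr⁻¹
C(t) = C₀ e^(−kt)  ⇒  t = ln(C₀/C) / k
t = ln(372/20.2) / 1.136 = 2.913 / 1.136 ≈ 2.56 hours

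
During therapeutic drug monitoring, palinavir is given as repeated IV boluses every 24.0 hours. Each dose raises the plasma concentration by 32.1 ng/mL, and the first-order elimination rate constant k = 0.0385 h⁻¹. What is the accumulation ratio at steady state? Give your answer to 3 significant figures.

Fraction remaining after one interval: e^(−kτ) = e^(−0.03850 × 24.0) = 0.3969
R = 1 / (1 − 0.3969) = 1 / 0.6031 ≈ 1.66

1.66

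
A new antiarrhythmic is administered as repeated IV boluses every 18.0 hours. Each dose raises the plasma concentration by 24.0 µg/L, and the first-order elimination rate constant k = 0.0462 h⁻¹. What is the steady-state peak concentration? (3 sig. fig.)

42.5 µg/L

Fraction remaining after one interval: e^(−kτ) = e^(−0.04620 × 18.0) = 0.4354
R = 1 / (1 − 0.4354) = 1.771
Css,max = 24.0 × 1.771 ≈ 42.5 µg/L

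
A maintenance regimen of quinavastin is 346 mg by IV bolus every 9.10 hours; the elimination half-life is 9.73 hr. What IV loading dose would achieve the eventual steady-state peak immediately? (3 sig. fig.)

k = ln 2 / 9.73 = 0.07124 hr⁻¹
Accumulation ratio R = 1 / (1 − e^(−kτ)) = 1 / (1 − e^(−0.07124×9.10)) = 1 / (1 − 0.5230) = 2.096
Loading dose = maintenance dose × R = 346 × 2.096 ≈ 725 mg

725 mg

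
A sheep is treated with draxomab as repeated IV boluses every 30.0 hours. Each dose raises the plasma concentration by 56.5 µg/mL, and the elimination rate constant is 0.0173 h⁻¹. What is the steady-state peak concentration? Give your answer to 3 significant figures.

140 µg/mL

Fraction remaining after one interval: e^(−kτ) = e^(−0.01730 × 30.0) = 0.5951
R = 1 / (1 − 0.5951) = 2.470
Css,max = 56.5 × 2.470 ≈ 140 µg/mL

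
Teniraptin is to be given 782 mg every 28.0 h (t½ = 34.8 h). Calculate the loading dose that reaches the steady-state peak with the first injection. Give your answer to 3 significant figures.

1830 mg

k = ln 2 / 34.8 = 0.01992 h⁻¹
Accumulation ratio R = 1 / (1 − e^(−kτ)) = 1 / (1 − e^(−0.01992×28.0)) = 1 / (1 − 0.5725) = 2.339
Loading dose = maintenance dose × R = 782 × 2.339 ≈ 1830 mg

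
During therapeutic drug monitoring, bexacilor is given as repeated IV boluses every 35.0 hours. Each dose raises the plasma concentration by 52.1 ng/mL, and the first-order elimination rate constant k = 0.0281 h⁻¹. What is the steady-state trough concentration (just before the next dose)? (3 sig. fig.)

31.1 ng/mL

Fraction remaining after one interval: e^(−kτ) = e^(−0.02810 × 35.0) = 0.3740
R = 1 / (1 − 0.3740) = 1.597
Css,max = 52.1 × 1.597 = 83.23 ng/mL
Css,min = Css,max × e^(−kτ) = 83.23 × 0.3740 ≈ 31.1 ng/mL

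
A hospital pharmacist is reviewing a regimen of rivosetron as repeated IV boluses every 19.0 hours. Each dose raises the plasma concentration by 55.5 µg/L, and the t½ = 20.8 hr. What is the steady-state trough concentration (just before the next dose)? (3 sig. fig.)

62.8 µg/L

k = ln 2 / 20.8 = 0.03332 hr⁻¹
Fraction remaining after one interval: e^(−kτ) = e^(−0.03332 × 19.0) = 0.5309
R = 1 / (1 − 0.5309) = 2.132
Css,max = 55.5 × 2.132 = 118.3 µg/L
Css,min = Css,max × e^(−kτ) = 118.3 × 0.5309 ≈ 62.8 µg/L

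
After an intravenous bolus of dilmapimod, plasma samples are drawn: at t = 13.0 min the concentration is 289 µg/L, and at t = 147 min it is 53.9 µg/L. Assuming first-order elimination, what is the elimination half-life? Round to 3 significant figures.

55.3 minutes

k = ln(C₁/C₂) / (t₂ − t₁) = ln(289/53.9) / (147 − 13.0)
  = 1.679 / 134.0 = 0.01253 min⁻¹
t½ = ln 2 / k = ln 2 / 0.01253 ≈ 55.3 minutes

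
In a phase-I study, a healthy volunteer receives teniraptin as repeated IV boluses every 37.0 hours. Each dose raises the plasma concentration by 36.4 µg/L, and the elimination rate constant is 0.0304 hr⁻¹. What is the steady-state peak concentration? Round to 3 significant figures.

53.9 µg/L

Fraction remaining after one interval: e^(−kτ) = e^(−0.03040 × 37.0) = 0.3247
R = 1 / (1 − 0.3247) = 1.481
Css,max = 36.4 × 1.481 ≈ 53.9 µg/L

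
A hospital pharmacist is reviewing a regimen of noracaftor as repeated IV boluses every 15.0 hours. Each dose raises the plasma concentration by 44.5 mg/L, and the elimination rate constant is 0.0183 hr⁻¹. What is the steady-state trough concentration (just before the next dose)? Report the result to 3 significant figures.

Fraction remaining after one interval: e^(−kτ) = e^(−0.01830 × 15.0) = 0.7600
R = 1 / (1 − 0.7600) = 4.166
Css,max = 44.5 × 4.166 = 185.4 mg/L
Css,min = Css,max × e^(−kτ) = 185.4 × 0.7600 ≈ 141 mg/L

141 mg/L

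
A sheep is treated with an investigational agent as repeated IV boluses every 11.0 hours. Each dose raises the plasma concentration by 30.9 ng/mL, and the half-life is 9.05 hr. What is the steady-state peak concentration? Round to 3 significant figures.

k = ln 2 / 9.05 = 0.07659 hr⁻¹
Fraction remaining after one interval: e^(−kτ) = e^(−0.07659 × 11.0) = 0.4306
R = 1 / (1 − 0.4306) = 1.756
Css,max = 30.9 × 1.756 ≈ 54.3 ng/mL

54.3 ng/mL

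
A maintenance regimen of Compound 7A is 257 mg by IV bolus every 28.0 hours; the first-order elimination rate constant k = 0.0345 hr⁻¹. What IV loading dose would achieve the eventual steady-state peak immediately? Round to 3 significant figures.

Accumulation ratio R = 1 / (1 − e^(−kτ)) = 1 / (1 − e^(−0.03450×28.0)) = 1 / (1 − 0.3806) = 1.614
Loading dose = maintenance dose × R = 257 × 1.614 ≈ 415 mg

415 mg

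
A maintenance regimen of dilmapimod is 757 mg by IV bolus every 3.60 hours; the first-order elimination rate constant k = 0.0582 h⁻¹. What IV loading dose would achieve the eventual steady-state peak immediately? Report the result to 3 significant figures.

Accumulation ratio R = 1 / (1 − e^(−kτ)) = 1 / (1 − e^(−0.05820×3.60)) = 1 / (1 − 0.8110) = 5.290
Loading dose = maintenance dose × R = 757 × 5.290 ≈ 4000 mg

4000 mg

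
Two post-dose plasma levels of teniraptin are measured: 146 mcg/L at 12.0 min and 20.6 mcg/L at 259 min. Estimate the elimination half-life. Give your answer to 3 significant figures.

k = ln(C₁/C₂) / (t₂ − t₁) = ln(146/20.6) / (259 − 12.0)
  = 1.958 / 247.0 = 0.007928 min⁻¹
t½ = ln 2 / k = ln 2 / 0.007928 ≈ 87.4 minutes

87.4 minutes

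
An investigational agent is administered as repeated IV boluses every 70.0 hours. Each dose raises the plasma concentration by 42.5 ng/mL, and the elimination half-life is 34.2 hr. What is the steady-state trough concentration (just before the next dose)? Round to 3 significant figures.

k = ln 2 / 34.2 = 0.02027 hr⁻¹
Fraction remaining after one interval: e^(−kτ) = e^(−0.02027 × 70.0) = 0.2420
R = 1 / (1 − 0.2420) = 1.319
Css,max = 42.5 × 1.319 = 56.07 ng/mL
Css,min = Css,max × e^(−kτ) = 56.07 × 0.2420 ≈ 13.6 ng/mL

13.6 ng/mL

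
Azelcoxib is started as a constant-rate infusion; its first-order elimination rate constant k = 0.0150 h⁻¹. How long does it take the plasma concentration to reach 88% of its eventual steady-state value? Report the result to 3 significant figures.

141 hours

f = 1 − e^(−kt)  ⇒  t = −ln(1 − f) / k
t = −ln(1 − 0.88) / 0.01500 = 2.120 / 0.01500 ≈ 141 hours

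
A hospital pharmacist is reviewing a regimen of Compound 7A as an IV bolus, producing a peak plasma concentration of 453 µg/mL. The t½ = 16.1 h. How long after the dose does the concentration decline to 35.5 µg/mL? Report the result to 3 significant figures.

k = ln 2 / 16.1 = 0.04305 h⁻¹
C(t) = C₀ e^(−kt)  ⇒  t = ln(C₀/C) / k
t = ln(453/35.5) / 0.04305 = 2.546 / 0.04305 ≈ 59.1 hours

59.1 hours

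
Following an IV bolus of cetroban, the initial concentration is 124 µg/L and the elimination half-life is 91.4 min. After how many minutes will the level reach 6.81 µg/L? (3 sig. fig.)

k = ln 2 / 91.4 = 0.007584 min⁻¹
C(t) = C₀ e^(−kt)  ⇒  t = ln(C₀/C) / k
t = ln(124/6.81) / 0.007584 = 2.902 / 0.007584 ≈ 383 minutes

383 minutes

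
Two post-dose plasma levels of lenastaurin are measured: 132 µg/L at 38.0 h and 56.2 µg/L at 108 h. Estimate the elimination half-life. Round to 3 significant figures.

k = ln(C₁/C₂) / (t₂ − t₁) = ln(132/56.2) / (108 − 38.0)
  = 0.8539 / 70.00 = 0.01220 h⁻¹
t½ = ln 2 / k = ln 2 / 0.01220 ≈ 56.8 hours

56.8 hours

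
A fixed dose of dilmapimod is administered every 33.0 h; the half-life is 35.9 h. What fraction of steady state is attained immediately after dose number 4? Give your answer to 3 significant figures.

0.922

k = ln 2 / 35.9 = 0.01931 h⁻¹
f_n = 1 − e^(−nkτ) = 1 − e^(−4 × 0.01931 × 33.0) = 1 − e^(−2.549) = 1 − 0.07819 ≈ 0.922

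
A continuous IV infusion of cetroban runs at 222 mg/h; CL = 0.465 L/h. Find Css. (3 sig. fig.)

Css = infusion rate / CL = 222 / 0.465 ≈ 477 µg/mL

477 µg/mL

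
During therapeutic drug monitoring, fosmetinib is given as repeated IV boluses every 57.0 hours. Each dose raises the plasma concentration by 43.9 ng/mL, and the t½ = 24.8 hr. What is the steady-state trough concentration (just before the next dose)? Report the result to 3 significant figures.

11.2 ng/mL

k = ln 2 / 24.8 = 0.02795 hr⁻¹
Fraction remaining after one interval: e^(−kτ) = e^(−0.02795 × 57.0) = 0.2033
R = 1 / (1 − 0.2033) = 1.255
Css,max = 43.9 × 1.255 = 55.10 ng/mL
Css,min = Css,max × e^(−kτ) = 55.10 × 0.2033 ≈ 11.2 ng/mL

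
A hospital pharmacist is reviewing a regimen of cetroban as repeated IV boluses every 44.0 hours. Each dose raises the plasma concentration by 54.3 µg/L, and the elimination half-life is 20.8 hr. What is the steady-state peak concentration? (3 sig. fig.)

70.6 µg/L

k = ln 2 / 20.8 = 0.03332 hr⁻¹
Fraction remaining after one interval: e^(−kτ) = e^(−0.03332 × 44.0) = 0.2308
R = 1 / (1 − 0.2308) = 1.300
Css,max = 54.3 × 1.300 ≈ 70.6 µg/L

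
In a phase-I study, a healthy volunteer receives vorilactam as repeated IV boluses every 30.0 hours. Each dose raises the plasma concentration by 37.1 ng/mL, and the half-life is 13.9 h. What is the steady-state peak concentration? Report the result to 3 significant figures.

47.8 ng/mL

k = ln 2 / 13.9 = 0.04987 h⁻¹
Fraction remaining after one interval: e^(−kτ) = e^(−0.04987 × 30.0) = 0.2240
R = 1 / (1 − 0.2240) = 1.289
Css,max = 37.1 × 1.289 ≈ 47.8 ng/mL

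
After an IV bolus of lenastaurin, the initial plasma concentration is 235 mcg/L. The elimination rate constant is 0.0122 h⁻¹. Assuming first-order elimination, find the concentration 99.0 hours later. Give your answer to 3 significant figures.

C(t) = C₀ e^(−kt) = 235 × e^(−0.01220 × 99.0) = 235 × e^(−1.208) = 235 × 0.2989 ≈ 70.2 mcg/L

70.2 mcg/L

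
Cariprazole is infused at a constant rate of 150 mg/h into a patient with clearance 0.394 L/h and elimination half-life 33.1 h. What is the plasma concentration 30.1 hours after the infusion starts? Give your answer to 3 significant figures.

Css = rate / CL = 150 / 0.394 = 380.7 mg/L
k = ln 2 / 33.1 = 0.02094 h⁻¹
C(t) = Css (1 − e^(−kt)) = 380.7 × (1 − e^(−0.6303)) = 380.7 × 0.4676 ≈ 178 mg/L

178 mg/L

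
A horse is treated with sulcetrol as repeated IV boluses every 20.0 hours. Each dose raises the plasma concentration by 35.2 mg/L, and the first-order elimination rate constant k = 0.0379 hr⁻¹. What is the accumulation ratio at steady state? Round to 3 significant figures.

Fraction remaining after one interval: e^(−kτ) = e^(−0.03790 × 20.0) = 0.4686
R = 1 / (1 − 0.4686) = 1 / 0.5314 ≈ 1.88

1.88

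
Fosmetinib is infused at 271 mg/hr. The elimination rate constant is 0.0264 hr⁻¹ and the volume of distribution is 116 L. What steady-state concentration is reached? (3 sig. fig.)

88.5 mg/L

CL = k · V = 0.0264 × 116 = 3.062 L/hr
Css = rate / CL = 271 / 3.062 ≈ 88.5 mg/L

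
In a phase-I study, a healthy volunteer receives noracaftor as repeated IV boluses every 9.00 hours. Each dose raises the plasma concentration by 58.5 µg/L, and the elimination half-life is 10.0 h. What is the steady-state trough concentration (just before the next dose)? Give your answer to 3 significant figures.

k = ln 2 / 10.0 = 0.06931 h⁻¹
Fraction remaining after one interval: e^(−kτ) = e^(−0.06931 × 9.00) = 0.5359
R = 1 / (1 − 0.5359) = 2.155
Css,max = 58.5 × 2.155 = 126.0 µg/L
Css,min = Css,max × e^(−kτ) = 126.0 × 0.5359 ≈ 67.5 µg/L

67.5 µg/L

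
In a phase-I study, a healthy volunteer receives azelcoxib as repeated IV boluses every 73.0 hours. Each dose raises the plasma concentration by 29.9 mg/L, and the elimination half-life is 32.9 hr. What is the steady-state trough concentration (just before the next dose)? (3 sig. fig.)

k = ln 2 / 32.9 = 0.02107 hr⁻¹
Fraction remaining after one interval: e^(−kτ) = e^(−0.02107 × 73.0) = 0.2148
R = 1 / (1 − 0.2148) = 1.274
Css,max = 29.9 × 1.274 = 38.08 mg/L
Css,min = Css,max × e^(−kτ) = 38.08 × 0.2148 ≈ 8.18 mg/L

8.18 mg/L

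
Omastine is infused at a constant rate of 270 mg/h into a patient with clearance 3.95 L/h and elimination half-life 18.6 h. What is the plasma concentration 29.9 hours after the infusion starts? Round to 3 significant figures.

Css = rate / CL = 270 / 3.95 = 68.35 mg/L
k = ln 2 / 18.6 = 0.03727 h⁻¹
C(t) = Css (1 − e^(−kt)) = 68.35 × (1 − e^(−1.114)) = 68.35 × 0.6718 ≈ 45.9 mg/L

45.9 mg/L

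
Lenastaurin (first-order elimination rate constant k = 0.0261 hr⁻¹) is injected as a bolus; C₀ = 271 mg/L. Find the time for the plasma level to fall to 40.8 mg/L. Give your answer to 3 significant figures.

72.5 hours

C(t) = C₀ e^(−kt)  ⇒  t = ln(C₀/C) / k
t = ln(271/40.8) / 0.02610 = 1.893 / 0.02610 ≈ 72.5 hours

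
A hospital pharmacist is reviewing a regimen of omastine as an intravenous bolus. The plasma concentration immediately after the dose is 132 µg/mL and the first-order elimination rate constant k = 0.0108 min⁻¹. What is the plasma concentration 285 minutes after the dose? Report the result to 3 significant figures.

C(t) = C₀ e^(−kt) = 132 × e^(−0.01080 × 285) = 132 × e^(−3.078) = 132 × 0.04605 ≈ 6.08 µg/mL

6.08 µg/mL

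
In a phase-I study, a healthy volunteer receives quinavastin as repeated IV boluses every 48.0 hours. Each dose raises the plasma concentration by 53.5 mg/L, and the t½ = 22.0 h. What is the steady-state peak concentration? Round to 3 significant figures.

68.6 mg/L

k = ln 2 / 22.0 = 0.03151 h⁻¹
Fraction remaining after one interval: e^(−kτ) = e^(−0.03151 × 48.0) = 0.2204
R = 1 / (1 − 0.2204) = 1.283
Css,max = 53.5 × 1.283 ≈ 68.6 mg/L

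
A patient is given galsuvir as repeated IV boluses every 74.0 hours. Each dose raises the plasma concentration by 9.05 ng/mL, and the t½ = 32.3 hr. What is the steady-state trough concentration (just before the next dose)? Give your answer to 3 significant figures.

2.32 ng/mL

k = ln 2 / 32.3 = 0.02146 hr⁻¹
Fraction remaining after one interval: e^(−kτ) = e^(−0.02146 × 74.0) = 0.2043
R = 1 / (1 − 0.2043) = 1.257
Css,max = 9.05 × 1.257 = 11.37 ng/mL
Css,min = Css,max × e^(−kτ) = 11.37 × 0.2043 ≈ 2.32 ng/mL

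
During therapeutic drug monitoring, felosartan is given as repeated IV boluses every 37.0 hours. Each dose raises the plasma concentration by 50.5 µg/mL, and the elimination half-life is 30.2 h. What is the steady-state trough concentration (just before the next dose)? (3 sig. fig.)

k = ln 2 / 30.2 = 0.02295 h⁻¹
Fraction remaining after one interval: e^(−kτ) = e^(−0.02295 × 37.0) = 0.4277
R = 1 / (1 − 0.4277) = 1.747
Css,max = 50.5 × 1.747 = 88.25 µg/mL
Css,min = Css,max × e^(−kτ) = 88.25 × 0.4277 ≈ 37.7 µg/mL

37.7 µg/mL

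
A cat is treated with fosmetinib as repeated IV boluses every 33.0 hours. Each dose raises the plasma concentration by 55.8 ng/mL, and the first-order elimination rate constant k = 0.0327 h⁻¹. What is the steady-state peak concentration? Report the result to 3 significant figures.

Fraction remaining after one interval: e^(−kτ) = e^(−0.03270 × 33.0) = 0.3399
R = 1 / (1 − 0.3399) = 1.515
Css,max = 55.8 × 1.515 ≈ 84.5 ng/mL

84.5 ng/mL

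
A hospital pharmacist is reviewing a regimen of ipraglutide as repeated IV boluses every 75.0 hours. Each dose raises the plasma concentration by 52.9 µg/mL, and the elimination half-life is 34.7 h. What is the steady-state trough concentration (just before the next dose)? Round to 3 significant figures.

15.2 µg/mL

k = ln 2 / 34.7 = 0.01998 h⁻¹
Fraction remaining after one interval: e^(−kτ) = e^(−0.01998 × 75.0) = 0.2235
R = 1 / (1 − 0.2235) = 1.288
Css,max = 52.9 × 1.288 = 68.13 µg/mL
Css,min = Css,max × e^(−kτ) = 68.13 × 0.2235 ≈ 15.2 µg/mL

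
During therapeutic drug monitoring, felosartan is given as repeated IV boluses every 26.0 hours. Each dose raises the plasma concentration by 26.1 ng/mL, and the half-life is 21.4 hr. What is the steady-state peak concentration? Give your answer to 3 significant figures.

45.9 ng/mL

k = ln 2 / 21.4 = 0.03239 hr⁻¹
Fraction remaining after one interval: e^(−kτ) = e^(−0.03239 × 26.0) = 0.4308
R = 1 / (1 − 0.4308) = 1.757
Css,max = 26.1 × 1.757 ≈ 45.9 ng/mL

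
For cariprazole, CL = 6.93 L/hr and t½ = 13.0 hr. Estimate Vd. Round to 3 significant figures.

k = ln 2 / t½ = ln 2 / 13.0 = 0.05332 hr⁻¹
V = CL / k = 6.93 / 0.05332 ≈ 130 L

130 L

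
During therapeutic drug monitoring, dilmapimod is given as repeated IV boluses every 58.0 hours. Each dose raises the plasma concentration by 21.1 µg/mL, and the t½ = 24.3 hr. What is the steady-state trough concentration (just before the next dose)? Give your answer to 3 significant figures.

4.99 µg/mL

k = ln 2 / 24.3 = 0.02852 hr⁻¹
Fraction remaining after one interval: e^(−kτ) = e^(−0.02852 × 58.0) = 0.1912
R = 1 / (1 − 0.1912) = 1.236
Css,max = 21.1 × 1.236 = 26.09 µg/mL
Css,min = Css,max × e^(−kτ) = 26.09 × 0.1912 ≈ 4.99 µg/mL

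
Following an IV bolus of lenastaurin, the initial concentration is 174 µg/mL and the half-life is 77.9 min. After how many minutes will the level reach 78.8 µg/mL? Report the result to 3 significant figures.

k = ln 2 / 77.9 = 0.008898 min⁻¹
C(t) = C₀ e^(−kt)  ⇒  t = ln(C₀/C) / k
t = ln(174/78.8) / 0.008898 = 0.7921 / 0.008898 ≈ 89.0 minutes

89.0 minutes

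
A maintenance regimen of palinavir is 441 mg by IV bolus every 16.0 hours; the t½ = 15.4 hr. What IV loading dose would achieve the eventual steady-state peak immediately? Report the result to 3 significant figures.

k = ln 2 / 15.4 = 0.04501 hr⁻¹
Accumulation ratio R = 1 / (1 − e^(−kτ)) = 1 / (1 − e^(−0.04501×16.0)) = 1 / (1 − 0.4867) = 1.948
Loading dose = maintenance dose × R = 441 × 1.948 ≈ 859 mg

859 mg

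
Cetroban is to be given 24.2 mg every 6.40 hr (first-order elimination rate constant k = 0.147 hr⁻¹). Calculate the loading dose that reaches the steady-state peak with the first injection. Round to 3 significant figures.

39.7 mg

Accumulation ratio R = 1 / (1 − e^(−kτ)) = 1 / (1 − e^(−0.1470×6.40)) = 1 / (1 − 0.3903) = 1.640
Loading dose = maintenance dose × R = 24.2 × 1.640 ≈ 39.7 mg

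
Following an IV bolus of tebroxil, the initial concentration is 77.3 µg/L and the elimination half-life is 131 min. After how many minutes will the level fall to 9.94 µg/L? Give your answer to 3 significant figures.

k = ln 2 / 131 = 0.005291 min⁻¹
C(t) = C₀ e^(−kt)  ⇒  t = ln(C₀/C) / k
t = ln(77.3/9.94) / 0.005291 = 2.051 / 0.005291 ≈ 388 minutes

388 minutes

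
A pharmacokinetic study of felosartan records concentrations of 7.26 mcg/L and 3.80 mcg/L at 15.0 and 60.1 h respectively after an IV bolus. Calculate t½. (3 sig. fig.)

48.3 hours

k = ln(C₁/C₂) / (t₂ − t₁) = ln(7.26/3.80) / (60.1 − 15.0)
  = 0.6474 / 45.10 = 0.01435 h⁻¹
t½ = ln 2 / k = ln 2 / 0.01435 ≈ 48.3 hours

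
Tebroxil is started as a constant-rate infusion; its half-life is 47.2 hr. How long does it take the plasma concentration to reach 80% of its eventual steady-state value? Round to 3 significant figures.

k = ln 2 / 47.2 = 0.01469 hr⁻¹
f = 1 − e^(−kt)  ⇒  t = −ln(1 − f) / k
t = −ln(1 − 0.8) / 0.01469 = 1.609 / 0.01469 ≈ 110 hours

110 hours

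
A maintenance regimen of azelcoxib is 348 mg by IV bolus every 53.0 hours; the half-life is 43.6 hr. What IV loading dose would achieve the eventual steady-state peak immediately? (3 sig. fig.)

611 mg

k = ln 2 / 43.6 = 0.01590 hr⁻¹
Accumulation ratio R = 1 / (1 − e^(−kτ)) = 1 / (1 − e^(−0.01590×53.0)) = 1 / (1 − 0.4306) = 1.756
Loading dose = maintenance dose × R = 348 × 1.756 ≈ 611 mg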